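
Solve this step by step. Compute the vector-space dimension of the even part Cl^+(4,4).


Even subalgebra dimension = 2^(n-1)
n = 4 + 4 = 8
2^(8 - 1) = 2^7 = 128
Verification: sum of C(8,k) for even k = 1 + 28 + 70 + 28 + 1 = 128
Result = 128


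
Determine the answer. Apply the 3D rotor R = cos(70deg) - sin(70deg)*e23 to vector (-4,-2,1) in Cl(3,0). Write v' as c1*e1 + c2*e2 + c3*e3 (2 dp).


Rotor R = cos(70deg) - sin(70deg)*e23
Rotation angle theta = 2 * 70 = 140 degrees in the e23 plane (e2 -> e3).
The component perpendicular to the plane (e1) is invariant: v'_1 = v1 = -4.00
cos(140deg) = -0.7660, sin(140deg) = 0.6428
v'_2 = v2*cos(theta) - v3*sin(theta) = -2*(-0.7660) - 1*0.6428 = 0.89
v'_3 = v2*sin(theta) + v3*cos(theta) = -2*0.6428 + 1*(-0.7660) = -2.05
v' = -4.00*e1 + 0.89*e2 - 2.05*e3


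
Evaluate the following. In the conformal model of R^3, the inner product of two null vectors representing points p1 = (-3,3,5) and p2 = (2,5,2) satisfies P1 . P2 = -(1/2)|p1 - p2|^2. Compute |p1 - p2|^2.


p1 - p2 = (-5, -2, 3)
|p1 - p2|^2 = (-5)^2 + (-2)^2 + 3^2
= 25 + 4 + 9
= 38


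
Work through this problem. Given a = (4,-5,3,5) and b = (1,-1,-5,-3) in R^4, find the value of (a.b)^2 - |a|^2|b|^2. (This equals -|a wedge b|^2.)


a . b = 4*1 + (-5)*(-1) + 3*(-5) + 5*(-3)
= 4 + 5 + (-15) + (-15) = -21
|a|^2 = 4^2 + (-5)^2 + 3^2 + 5^2 = 75
|b|^2 = 1^2 + (-1)^2 + (-5)^2 + (-3)^2 = 36
(a.b)^2 = (-21)^2 = 441
|a|^2 * |b|^2 = 75 * 36 = 2700
Result = 441 - 2700 = -2259


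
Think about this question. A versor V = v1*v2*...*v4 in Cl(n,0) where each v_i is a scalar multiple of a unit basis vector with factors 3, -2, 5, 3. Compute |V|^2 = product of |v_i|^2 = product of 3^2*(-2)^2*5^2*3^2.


Each vector v_i has |v_i|^2 = s_i^2
Squared scales: 3^2 = 9, (-2)^2 = 4, 5^2 = 25, 3^2 = 9
|V|^2 = 9 * 4 * 25 * 9
= 8100


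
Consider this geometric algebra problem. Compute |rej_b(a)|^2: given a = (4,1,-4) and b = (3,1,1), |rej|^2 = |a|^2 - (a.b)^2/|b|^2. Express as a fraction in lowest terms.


|a|^2 = 4^2 + 1^2 + (-4)^2 = 33
|b|^2 = 3^2 + 1^2 + 1^2 = 11
a . b = 4*3 + 1*1 + (-4)*1 = 9
(a.b)^2 = 9^2 = 81
|rej|^2 = 33 - 81/11
= (363 - 81)/11
= 282/11
In lowest terms: 282/11


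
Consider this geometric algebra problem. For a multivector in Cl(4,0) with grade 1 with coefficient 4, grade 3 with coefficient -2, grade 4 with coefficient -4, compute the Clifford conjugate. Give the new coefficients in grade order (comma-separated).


Clifford conjugate sign for grade k: (-1)^(k(k+1)/2)
Grade 1: (-1)^(1*2/2) = (-1)^1 = -1, coeff 4 -> -4
Grade 3: (-1)^(3*4/2) = (-1)^6 = 1, coeff -2 -> -2
Grade 4: (-1)^(4*5/2) = (-1)^10 = 1, coeff -4 -> -4
Conjugated coefficients: -4, -2, -4


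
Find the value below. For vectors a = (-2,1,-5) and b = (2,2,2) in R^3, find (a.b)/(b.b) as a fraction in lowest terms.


Projection coefficient = (a . b) / (b . b)
a . b = (-2)*2 + 1*2 + (-5)*2
= -4 + 2 + (-10) = -12
b . b = 2^2 + 2^2 + 2^2
= 4 + 4 + 4 = 12
Coefficient = -12/12
In lowest terms: -1/1


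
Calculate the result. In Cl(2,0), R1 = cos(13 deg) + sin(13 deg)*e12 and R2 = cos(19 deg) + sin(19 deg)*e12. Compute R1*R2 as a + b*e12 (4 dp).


Same-plane rotors commute and their half-angles add:
R1*R2 = cos(a1 + a2) + sin(a1 + a2)*e12.
a1 + a2 = 13 + 19 = 32 deg
cos(32 deg) = 0.8480
sin(32 deg) = 0.5299
R1*R2 = 0.8480 + 0.5299*e12


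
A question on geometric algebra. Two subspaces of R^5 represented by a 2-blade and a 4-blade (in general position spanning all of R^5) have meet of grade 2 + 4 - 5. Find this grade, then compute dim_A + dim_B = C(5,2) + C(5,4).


Meet grade = grade(A) + grade(B) - n
= 2 + 4 - 5 = 1
C(5,2) = 10
C(5,4) = 5
dim_A + dim_B = 10 + 5 = 15


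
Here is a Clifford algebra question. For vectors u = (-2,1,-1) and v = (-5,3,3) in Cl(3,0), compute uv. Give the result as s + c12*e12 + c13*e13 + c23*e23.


In Cl(3,0): e_i^2 = 1, e_ie_j = -e_je_i for i != j.
Scalar part = u . v = (-2)*(-5) + 1*3 + (-1)*3
= 10 + 3 + (-3) = 10
e12 coeff = (-2)*3 - 1*(-5) = -6 - (-5) = -1
e13 coeff = (-2)*3 - (-1)*(-5) = -6 - 5 = -11
e23 coeff = 1*3 - (-1)*3 = 3 - (-3) = 6
uv = 10 - 1*e12 - 11*e13 + 6*e23


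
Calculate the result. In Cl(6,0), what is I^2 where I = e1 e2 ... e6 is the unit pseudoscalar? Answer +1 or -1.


The pseudoscalar I = e1...e_n (product of all n generators) of Cl(p,q) satisfies I^2 = (-1)^(q + n(n-1)/2).
p = 6, q = 0, n = p + q = 6
n(n-1)/2 = 6 * 5 / 2 = 15
Exponent = q + n(n-1)/2 = 0 + 15 = 15
I^2 = (-1)^15 = -1


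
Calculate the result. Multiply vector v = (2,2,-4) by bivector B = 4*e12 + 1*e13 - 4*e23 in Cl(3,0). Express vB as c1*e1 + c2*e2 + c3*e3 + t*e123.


vB has grade-1 (vector) and grade-3 (trivector) parts: vB = (v _| B) + (v ^ B).
Vector part <vB>_1:
  e1: -v2*b12 - v3*b13 = -(2)*(4) - (-4)*(1) = -4
  e2: v1*b12 - v3*b23 = (2)*(4) - (-4)*(-4) = -8
  e3: v1*b13 + v2*b23 = (2)*(1) + (2)*(-4) = -6
Trivector part <vB>_3:
  e123: v1*b23 - v2*b13 + v3*b12 = (2)*(-4) - (2)*(1) + (-4)*(4) = -26
vB = -4*e1 - 8*e2 - 6*e3 - 26*e123


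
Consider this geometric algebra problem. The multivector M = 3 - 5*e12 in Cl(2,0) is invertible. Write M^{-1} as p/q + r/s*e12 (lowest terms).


M = 3 - 5*e12, where e12^2 = -1.
Since M commutes with its reverse ~M = a - b*e12, M * ~M = a^2 - b^2*e12^2 = a^2 + b^2.
So M^{-1} = ~M / (a^2 + b^2) = (a - b*e12)/(a^2 + b^2).
a^2 + b^2 = 9 + 25 = 34
Scalar part = 3/34 = 3/34
Bivector coeff = 5/34 = 5/34
M^{-1} = 3/34 + 5/34*e12


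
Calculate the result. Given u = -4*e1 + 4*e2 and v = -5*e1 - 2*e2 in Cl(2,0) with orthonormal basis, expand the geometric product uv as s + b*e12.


Expand: (-4*e1 + 4*e2)(-5*e1 - 2*e2)
= (-4)*(-5)*e1e1 + (-4)*(-2)*e1e2 + 4*(-5)*e2e1 + 4*(-2)*e2e2
Using e1^2 = e2^2 = 1, e2e1 = -e1e2:
Scalar part s = (-4)*(-5) + 4*(-2) = 20 + (-8) = 12
Bivector part b = (-4)*(-2) - 4*(-5) = 8 - (-20) = 28
uv = 12 + 28*e12


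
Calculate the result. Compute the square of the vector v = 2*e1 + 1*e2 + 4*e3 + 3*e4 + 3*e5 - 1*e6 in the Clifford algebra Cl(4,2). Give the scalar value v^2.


v^2 = sum of c_i^2 * e_i^2
Positive signature terms (e_i^2 = +1): 2^2 + 1^2 + 4^2 + 3^2 = 30
Negative signature terms (e_j^2 = -1): 3^2 + (-1)^2 = 10
v^2 = 30 - 10 = 20


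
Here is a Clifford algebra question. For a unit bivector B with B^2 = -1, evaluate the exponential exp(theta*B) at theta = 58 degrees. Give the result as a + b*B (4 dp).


For a unit bivector B with B^2 = -1, the exponential series gives
e^(theta*B) = cos(theta) + sin(theta)*B (the GA analogue of Euler's formula).
theta = 58 degrees = 1.012291 rad
cos(58 deg) = 0.5299
sin(58 deg) = 0.8480
exp(theta*B) = 0.5299 + 0.8480*B


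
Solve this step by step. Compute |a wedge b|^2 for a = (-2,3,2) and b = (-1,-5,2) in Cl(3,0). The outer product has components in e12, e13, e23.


a wedge b = (a1*b2 - a2*b1)*e12 + (a1*b3 - a3*b1)*e13 + (a2*b3 - a3*b2)*e23
e12 coeff: (-2)*(-5) - 3*(-1) = 10 - (-3) = 13
e13 coeff: (-2)*2 - 2*(-1) = -4 - (-2) = -2
e23 coeff: 3*2 - 2*(-5) = 6 - (-10) = 16
|a wedge b|^2 = 13^2 + (-2)^2 + 16^2
= 169 + 4 + 256
= 429


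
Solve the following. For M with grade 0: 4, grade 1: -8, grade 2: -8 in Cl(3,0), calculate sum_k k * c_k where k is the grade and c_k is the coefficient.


Grade-weighted sum = sum of grade_k * coefficient_k
0*4 = 0
1*(-8) = -8
2*(-8) = -16
Total = 0 + (-8) + (-16) = -24


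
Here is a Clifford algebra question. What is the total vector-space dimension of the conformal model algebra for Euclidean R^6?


The conformal model of R^6 uses Cl(7,1): the 6 Euclidean generators plus two extra orthogonal generators e+ (e+^2 = +1) and e- (e-^2 = -1), from which the null vectors e0, einf are built.
Number of generators m = 6 + 2 = 8.
dim Cl(p,q) = 2^m = 2^8 = 256


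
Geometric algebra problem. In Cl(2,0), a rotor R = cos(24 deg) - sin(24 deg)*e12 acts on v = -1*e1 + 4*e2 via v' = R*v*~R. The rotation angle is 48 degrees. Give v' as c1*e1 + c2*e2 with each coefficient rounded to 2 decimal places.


Rotor R = cos(24deg) - sin(24deg)*e12
Rotation angle theta = 2 * 24 = 48 degrees
v' = R*v*~R rotates v by theta.
cos(48deg) = 0.6691, sin(48deg) = 0.7431
v'_1 = -1*cos(48deg) - 4*sin(48deg)
= -1*0.6691 - 4*0.7431
= -3.64
v'_2 = -1*sin(48deg) + 4*cos(48deg)
= -1*0.7431 + 4*0.6691
= 1.93
v' = -3.64*e1 + 1.93*e2


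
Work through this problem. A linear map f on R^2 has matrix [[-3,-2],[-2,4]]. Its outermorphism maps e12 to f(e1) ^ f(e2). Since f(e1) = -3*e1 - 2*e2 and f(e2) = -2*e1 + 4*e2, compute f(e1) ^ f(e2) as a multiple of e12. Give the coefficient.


The outermorphism of a linear map f sends e1^e2 to f(e1)^f(e2).
f(e1) = -3*e1 - 2*e2
f(e2) = -2*e1 + 4*e2
f(e1) ^ f(e2) = (-3*e1 - 2*e2) ^ (-2*e1 + 4*e2)
= (-3)*4*e12 + (-2)*(-2)*e21
= (-12 - 4)*e12
= -16*e12
Coefficient = -16


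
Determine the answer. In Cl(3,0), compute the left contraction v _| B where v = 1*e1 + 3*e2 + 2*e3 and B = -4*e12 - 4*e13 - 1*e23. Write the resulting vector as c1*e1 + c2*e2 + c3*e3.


Left contraction v _| B = <vB>_1 (grade-1 part of the geometric product vB).
Using e1_|e12 = e2, e2_|e12 = -e1, e1_|e13 = e3, e3_|e13 = -e1, e2_|e23 = e3, e3_|e23 = -e2:
e1 coeff: -v2*b12 - v3*b13 = -(3)*(-4) - (2)*(-4) = 20
e2 coeff: v1*b12 - v3*b23 = (1)*(-4) - (2)*(-1) = -2
e3 coeff: v1*b13 + v2*b23 = (1)*(-4) + (3)*(-1) = -7
v _| B = 20*e1 - 2*e2 - 7*e3


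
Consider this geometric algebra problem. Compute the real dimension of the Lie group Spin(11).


Spin(n) double-covers SO(n); both have Lie algebra so(n) of dimension n(n-1)/2.
n = 11
n(n-1) = 11 * 10 = 110
dim Spin(11) = 110/2 = 55


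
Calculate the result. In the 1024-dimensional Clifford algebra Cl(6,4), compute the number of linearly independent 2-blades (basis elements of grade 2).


Number of grade-k basis blades in Cl(p,q) with n = p + q is C(n, k).
n = 6 + 4 = 10
C(10, 2) = 10! / (2! * 8!)
= 3628800 / (2 * 40320)
= 45


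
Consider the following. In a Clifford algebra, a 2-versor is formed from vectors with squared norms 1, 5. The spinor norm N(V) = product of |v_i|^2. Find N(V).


Spinor norm N(V) = |v1|^2 * |v2|^2 * ... * |v2|^2
= 1 * 5
Running product: 1, 5
N(V) = 5


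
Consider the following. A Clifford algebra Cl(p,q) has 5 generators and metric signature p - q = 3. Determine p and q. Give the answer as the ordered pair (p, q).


We need p + q = 5 and p - q = 3.
Adding: 2p = 5 + 3 = 8, so p = 4.
Then q = 5 - 4 = 1.
(p, q) = (4, 1)


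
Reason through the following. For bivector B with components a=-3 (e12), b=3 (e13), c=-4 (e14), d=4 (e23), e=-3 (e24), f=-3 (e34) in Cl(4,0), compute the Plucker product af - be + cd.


Plucker relation: af - be + cd
a*f = (-3)*(-3) = 9
b*e = 3*(-3) = -9
c*d = (-4)*4 = -16
af - be + cd = 9 - (-9) + (-16)
= 2


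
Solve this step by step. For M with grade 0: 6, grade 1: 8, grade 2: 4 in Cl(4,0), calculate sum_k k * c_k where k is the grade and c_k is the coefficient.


Grade-weighted sum = sum of grade_k * coefficient_k
0*6 = 0
1*8 = 8
2*4 = 8
Total = 0 + 8 + 8 = 16


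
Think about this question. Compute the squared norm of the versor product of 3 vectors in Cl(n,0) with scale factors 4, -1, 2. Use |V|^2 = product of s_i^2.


Each vector v_i has |v_i|^2 = s_i^2
Squared scales: 4^2 = 16, (-1)^2 = 1, 2^2 = 4
|V|^2 = 16 * 1 * 4
= 64


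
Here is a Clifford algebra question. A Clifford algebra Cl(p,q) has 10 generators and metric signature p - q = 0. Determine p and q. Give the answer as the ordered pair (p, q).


We need p + q = 10 and p - q = 0.
Adding: 2p = 10 + 0 = 10, so p = 5.
Then q = 10 - 5 = 5.
(p, q) = (5, 5)


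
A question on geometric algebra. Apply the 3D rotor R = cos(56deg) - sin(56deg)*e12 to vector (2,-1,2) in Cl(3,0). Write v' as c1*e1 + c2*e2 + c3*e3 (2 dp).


Rotor R = cos(56deg) - sin(56deg)*e12
Rotation angle theta = 2 * 56 = 112 degrees in the e12 plane (e1 -> e2).
The component perpendicular to the plane (e3) is invariant: v'_3 = v3 = 2.00
cos(112deg) = -0.3746, sin(112deg) = 0.9272
v'_1 = v1*cos(theta) - v2*sin(theta) = 2*(-0.3746) - (-1)*0.9272 = 0.18
v'_2 = v1*sin(theta) + v2*cos(theta) = 2*0.9272 + (-1)*(-0.3746) = 2.23
v' = 0.18*e1 + 2.23*e2 + 2.00*e3


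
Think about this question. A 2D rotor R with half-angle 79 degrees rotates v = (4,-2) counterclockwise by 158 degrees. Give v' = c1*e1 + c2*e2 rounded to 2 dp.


Rotor R = cos(79deg) - sin(79deg)*e12
Rotation angle theta = 2 * 79 = 158 degrees
v' = R*v*~R rotates v by theta.
cos(158deg) = -0.9272, sin(158deg) = 0.3746
v'_1 = 4*cos(158deg) - (-2)*sin(158deg)
= 4*(-0.9272) - (-2)*0.3746
= -2.96
v'_2 = 4*sin(158deg) + (-2)*cos(158deg)
= 4*0.3746 + (-2)*(-0.9272)
= 3.35
v' = -2.96*e1 + 3.35*e2


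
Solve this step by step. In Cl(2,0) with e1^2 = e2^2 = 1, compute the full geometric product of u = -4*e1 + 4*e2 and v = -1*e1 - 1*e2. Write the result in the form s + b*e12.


Expand: (-4*e1 + 4*e2)(-1*e1 - 1*e2)
= (-4)*(-1)*e1e1 + (-4)*(-1)*e1e2 + 4*(-1)*e2e1 + 4*(-1)*e2e2
Using e1^2 = e2^2 = 1, e2e1 = -e1e2:
Scalar part s = (-4)*(-1) + 4*(-1) = 4 + (-4) = 0
Bivector part b = (-4)*(-1) - 4*(-1) = 4 - (-4) = 8
uv = 0 + 8*e12


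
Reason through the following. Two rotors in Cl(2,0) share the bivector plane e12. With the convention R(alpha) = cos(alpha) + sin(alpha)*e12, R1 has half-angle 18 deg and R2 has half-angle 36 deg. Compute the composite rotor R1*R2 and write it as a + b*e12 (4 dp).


Same-plane rotors commute and their half-angles add:
R1*R2 = cos(a1 + a2) + sin(a1 + a2)*e12.
a1 + a2 = 18 + 36 = 54 deg
cos(54 deg) = 0.5878
sin(54 deg) = 0.8090
R1*R2 = 0.5878 + 0.8090*e12


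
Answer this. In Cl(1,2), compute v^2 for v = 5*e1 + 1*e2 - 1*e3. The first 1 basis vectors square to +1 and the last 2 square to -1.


v^2 = sum of c_i^2 * e_i^2
Positive signature terms (e_i^2 = +1): 5^2 = 25
Negative signature terms (e_j^2 = -1): 1^2 + (-1)^2 = 2
v^2 = 25 - 2 = 23


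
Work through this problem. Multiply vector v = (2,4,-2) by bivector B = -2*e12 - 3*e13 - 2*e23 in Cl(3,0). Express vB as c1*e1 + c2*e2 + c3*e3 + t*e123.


vB has grade-1 (vector) and grade-3 (trivector) parts: vB = (v _| B) + (v ^ B).
Vector part <vB>_1:
  e1: -v2*b12 - v3*b13 = -(4)*(-2) - (-2)*(-3) = 2
  e2: v1*b12 - v3*b23 = (2)*(-2) - (-2)*(-2) = -8
  e3: v1*b13 + v2*b23 = (2)*(-3) + (4)*(-2) = -14
Trivector part <vB>_3:
  e123: v1*b23 - v2*b13 + v3*b12 = (2)*(-2) - (4)*(-3) + (-2)*(-2) = 12
vB = 2*e1 - 8*e2 - 14*e3 + 12*e123


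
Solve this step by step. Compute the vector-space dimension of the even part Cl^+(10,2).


Even subalgebra dimension = 2^(n-1)
n = 10 + 2 = 12
2^(12 - 1) = 2^11 = 2048
Verification: sum of C(12,k) for even k = 1 + 66 + 495 + 924 + 495 + 66 + 1 = 2048
Result = 2048


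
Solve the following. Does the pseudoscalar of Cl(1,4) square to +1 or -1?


The pseudoscalar I = e1...e_n (product of all n generators) of Cl(p,q) satisfies I^2 = (-1)^(q + n(n-1)/2).
p = 1, q = 4, n = p + q = 5
n(n-1)/2 = 5 * 4 / 2 = 10
Exponent = q + n(n-1)/2 = 4 + 10 = 14
I^2 = (-1)^14 = +1


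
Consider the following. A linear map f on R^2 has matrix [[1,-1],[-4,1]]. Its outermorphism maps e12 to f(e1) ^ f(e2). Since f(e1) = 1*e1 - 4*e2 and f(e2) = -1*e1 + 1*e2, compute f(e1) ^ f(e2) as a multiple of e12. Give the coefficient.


The outermorphism of a linear map f sends e1^e2 to f(e1)^f(e2).
f(e1) = 1*e1 - 4*e2
f(e2) = -1*e1 + 1*e2
f(e1) ^ f(e2) = (1*e1 - 4*e2) ^ (-1*e1 + 1*e2)
= 1*1*e12 + (-4)*(-1)*e21
= (1 - 4)*e12
= -3*e12
Coefficient = -3


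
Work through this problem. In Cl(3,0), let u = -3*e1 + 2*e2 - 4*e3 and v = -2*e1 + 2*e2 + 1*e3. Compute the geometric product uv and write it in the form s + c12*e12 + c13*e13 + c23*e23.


In Cl(3,0): e_i^2 = 1, e_ie_j = -e_je_i for i != j.
Scalar part = u . v = (-3)*(-2) + 2*2 + (-4)*1
= 6 + 4 + (-4) = 6
e12 coeff = (-3)*2 - 2*(-2) = -6 - (-4) = -2
e13 coeff = (-3)*1 - (-4)*(-2) = -3 - 8 = -11
e23 coeff = 2*1 - (-4)*2 = 2 - (-8) = 10
uv = 6 - 2*e12 - 11*e13 + 10*e23


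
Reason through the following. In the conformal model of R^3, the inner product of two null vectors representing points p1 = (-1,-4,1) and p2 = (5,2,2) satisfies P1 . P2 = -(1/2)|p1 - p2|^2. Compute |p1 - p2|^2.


p1 - p2 = (-6, -6, -1)
|p1 - p2|^2 = (-6)^2 + (-6)^2 + (-1)^2
= 36 + 36 + 1
= 73


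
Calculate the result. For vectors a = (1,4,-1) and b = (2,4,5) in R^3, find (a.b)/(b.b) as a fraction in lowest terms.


Projection coefficient = (a . b) / (b . b)
a . b = 1*2 + 4*4 + (-1)*5
= 2 + 16 + (-5) = 13
b . b = 2^2 + 4^2 + 5^2
= 4 + 16 + 25 = 45
Coefficient = 13/45
In lowest terms: 13/45


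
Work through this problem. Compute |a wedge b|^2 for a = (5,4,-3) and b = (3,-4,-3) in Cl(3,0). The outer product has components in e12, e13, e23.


a wedge b = (a1*b2 - a2*b1)*e12 + (a1*b3 - a3*b1)*e13 + (a2*b3 - a3*b2)*e23
e12 coeff: 5*(-4) - 4*3 = -20 - 12 = -32
e13 coeff: 5*(-3) - (-3)*3 = -15 - (-9) = -6
e23 coeff: 4*(-3) - (-3)*(-4) = -12 - 12 = -24
|a wedge b|^2 = (-32)^2 + (-6)^2 + (-24)^2
= 1024 + 36 + 576
= 1636


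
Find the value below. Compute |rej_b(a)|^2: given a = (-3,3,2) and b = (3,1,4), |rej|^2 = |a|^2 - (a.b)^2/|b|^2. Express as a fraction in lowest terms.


|a|^2 = (-3)^2 + 3^2 + 2^2 = 22
|b|^2 = 3^2 + 1^2 + 4^2 = 26
a . b = (-3)*3 + 3*1 + 2*4 = 2
(a.b)^2 = 2^2 = 4
|rej|^2 = 22 - 4/26
= (572 - 4)/26
= 568/26
In lowest terms: 284/13


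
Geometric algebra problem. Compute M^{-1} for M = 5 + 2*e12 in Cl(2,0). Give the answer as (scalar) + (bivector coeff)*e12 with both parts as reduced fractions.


M = 5 + 2*e12, where e12^2 = -1.
Since M commutes with its reverse ~M = a - b*e12, M * ~M = a^2 - b^2*e12^2 = a^2 + b^2.
So M^{-1} = ~M / (a^2 + b^2) = (a - b*e12)/(a^2 + b^2).
a^2 + b^2 = 25 + 4 = 29
Scalar part = 5/29 = 5/29
Bivector coeff = -2/29 = -2/29
M^{-1} = 5/29 - 2/29*e12


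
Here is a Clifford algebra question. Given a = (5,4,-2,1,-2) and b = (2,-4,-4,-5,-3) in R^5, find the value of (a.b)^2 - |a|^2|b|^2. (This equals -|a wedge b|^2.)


a . b = 5*2 + 4*(-4) + (-2)*(-4) + 1*(-5) + (-2)*(-3)
= 10 + (-16) + 8 + (-5) + 6 = 3
|a|^2 = 5^2 + 4^2 + (-2)^2 + 1^2 + (-2)^2 = 50
|b|^2 = 2^2 + (-4)^2 + (-4)^2 + (-5)^2 + (-3)^2 = 70
(a.b)^2 = 3^2 = 9
|a|^2 * |b|^2 = 50 * 70 = 3500
Result = 9 - 3500 = -3491


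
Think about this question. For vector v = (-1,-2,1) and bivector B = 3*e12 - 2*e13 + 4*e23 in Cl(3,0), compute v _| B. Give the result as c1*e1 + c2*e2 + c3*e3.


Left contraction v _| B = <vB>_1 (grade-1 part of the geometric product vB).
Using e1_|e12 = e2, e2_|e12 = -e1, e1_|e13 = e3, e3_|e13 = -e1, e2_|e23 = e3, e3_|e23 = -e2:
e1 coeff: -v2*b12 - v3*b13 = -(-2)*(3) - (1)*(-2) = 8
e2 coeff: v1*b12 - v3*b23 = (-1)*(3) - (1)*(4) = -7
e3 coeff: v1*b13 + v2*b23 = (-1)*(-2) + (-2)*(4) = -6
v _| B = 8*e1 - 7*e2 - 6*e3


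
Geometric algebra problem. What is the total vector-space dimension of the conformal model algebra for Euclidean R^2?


The conformal model of R^2 uses Cl(3,1): the 2 Euclidean generators plus two extra orthogonal generators e+ (e+^2 = +1) and e- (e-^2 = -1), from which the null vectors e0, einf are built.
Number of generators m = 2 + 2 = 4.
dim Cl(p,q) = 2^m = 2^4 = 16


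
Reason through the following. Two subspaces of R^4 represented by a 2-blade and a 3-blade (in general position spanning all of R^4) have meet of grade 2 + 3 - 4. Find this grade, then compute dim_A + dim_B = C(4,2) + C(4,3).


Meet grade = grade(A) + grade(B) - n
= 2 + 3 - 4 = 1
C(4,2) = 6
C(4,3) = 4
dim_A + dim_B = 6 + 4 = 10


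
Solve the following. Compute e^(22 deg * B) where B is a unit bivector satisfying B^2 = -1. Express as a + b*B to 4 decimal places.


For a unit bivector B with B^2 = -1, the exponential series gives
e^(theta*B) = cos(theta) + sin(theta)*B (the GA analogue of Euler's formula).
theta = 22 degrees = 0.383972 rad
cos(22 deg) = 0.9272
sin(22 deg) = 0.3746
exp(theta*B) = 0.9272 + 0.3746*B


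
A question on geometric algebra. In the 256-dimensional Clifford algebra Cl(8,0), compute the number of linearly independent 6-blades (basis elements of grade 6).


Number of grade-k basis blades in Cl(p,q) with n = p + q is C(n, k).
n = 8 + 0 = 8
C(8, 6) = 8! / (6! * 2!)
= 40320 / (720 * 2)
= 28


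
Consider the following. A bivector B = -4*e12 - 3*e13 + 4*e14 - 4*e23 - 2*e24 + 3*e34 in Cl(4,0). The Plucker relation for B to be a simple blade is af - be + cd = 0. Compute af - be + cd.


Plucker relation: af - be + cd
a*f = (-4)*3 = -12
b*e = (-3)*(-2) = 6
c*d = 4*(-4) = -16
af - be + cd = -12 - 6 + (-16)
= -34


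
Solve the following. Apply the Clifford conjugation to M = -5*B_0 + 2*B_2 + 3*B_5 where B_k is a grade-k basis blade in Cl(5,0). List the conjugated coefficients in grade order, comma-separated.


Clifford conjugate sign for grade k: (-1)^(k(k+1)/2)
Grade 0: (-1)^(0*1/2) = (-1)^0 = 1, coeff -5 -> -5
Grade 2: (-1)^(2*3/2) = (-1)^3 = -1, coeff 2 -> -2
Grade 5: (-1)^(5*6/2) = (-1)^15 = -1, coeff 3 -> -3
Conjugated coefficients: -5, -2, -3


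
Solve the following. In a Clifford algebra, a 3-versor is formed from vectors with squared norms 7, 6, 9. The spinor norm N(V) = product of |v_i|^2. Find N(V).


Spinor norm N(V) = |v1|^2 * |v2|^2 * ... * |v3|^2
= 7 * 6 * 9
Running product: 7, 42, 378
N(V) = 378


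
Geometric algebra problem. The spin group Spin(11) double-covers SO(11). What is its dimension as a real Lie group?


Spin(n) double-covers SO(n); both have Lie algebra so(n) of dimension n(n-1)/2.
n = 11
n(n-1) = 11 * 10 = 110
dim Spin(11) = 110/2 = 55


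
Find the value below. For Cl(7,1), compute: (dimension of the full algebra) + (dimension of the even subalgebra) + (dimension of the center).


n = 7 + 1 = 8
Total dim = 2^8 = 256
Even subalgebra dim = 2^7 = 128
n is even, so center dim = 1
Sum = 256 + 128 + 1 = 385


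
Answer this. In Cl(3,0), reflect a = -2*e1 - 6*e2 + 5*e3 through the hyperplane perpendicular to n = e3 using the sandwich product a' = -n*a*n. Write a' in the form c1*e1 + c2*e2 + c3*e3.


Reflection formula: a' = -n*a*n, with n = e3 (unit vector, n^2 = 1).
For reflection through hyperplane perp to e3:
The component along e3 flips sign, others stay.
a = (-2, -6, 5)
a' = (-2, -6, -5)
a' = -2*e1 - 6*e2 - 5*e3


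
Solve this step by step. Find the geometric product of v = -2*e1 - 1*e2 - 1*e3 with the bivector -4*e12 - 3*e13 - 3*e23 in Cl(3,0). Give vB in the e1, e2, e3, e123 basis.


vB has grade-1 (vector) and grade-3 (trivector) parts: vB = (v _| B) + (v ^ B).
Vector part <vB>_1:
  e1: -v2*b12 - v3*b13 = -(-1)*(-4) - (-1)*(-3) = -7
  e2: v1*b12 - v3*b23 = (-2)*(-4) - (-1)*(-3) = 5
  e3: v1*b13 + v2*b23 = (-2)*(-3) + (-1)*(-3) = 9
Trivector part <vB>_3:
  e123: v1*b23 - v2*b13 + v3*b12 = (-2)*(-3) - (-1)*(-3) + (-1)*(-4) = 7
vB = -7*e1 + 5*e2 + 9*e3 + 7*e123


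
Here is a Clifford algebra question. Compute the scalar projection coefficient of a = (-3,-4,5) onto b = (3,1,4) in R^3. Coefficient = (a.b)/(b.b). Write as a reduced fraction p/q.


Projection coefficient = (a . b) / (b . b)
a . b = (-3)*3 + (-4)*1 + 5*4
= -9 + (-4) + 20 = 7
b . b = 3^2 + 1^2 + 4^2
= 9 + 1 + 16 = 26
Coefficient = 7/26
In lowest terms: 7/26


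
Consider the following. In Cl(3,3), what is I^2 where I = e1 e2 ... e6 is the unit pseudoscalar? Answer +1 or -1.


The pseudoscalar I = e1...e_n (product of all n generators) of Cl(p,q) satisfies I^2 = (-1)^(q + n(n-1)/2).
p = 3, q = 3, n = p + q = 6
n(n-1)/2 = 6 * 5 / 2 = 15
Exponent = q + n(n-1)/2 = 3 + 15 = 18
I^2 = (-1)^18 = +1


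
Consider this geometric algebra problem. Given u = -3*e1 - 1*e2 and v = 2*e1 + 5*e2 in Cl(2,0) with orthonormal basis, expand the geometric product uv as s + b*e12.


Expand: (-3*e1 - 1*e2)(2*e1 + 5*e2)
= (-3)*2*e1e1 + (-3)*5*e1e2 + (-1)*2*e2e1 + (-1)*5*e2e2
Using e1^2 = e2^2 = 1, e2e1 = -e1e2:
Scalar part s = (-3)*2 + (-1)*5 = -6 + (-5) = -11
Bivector part b = (-3)*5 - (-1)*2 = -15 - (-2) = -13
uv = -11 - 13*e12


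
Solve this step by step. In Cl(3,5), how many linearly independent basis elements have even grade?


Even subalgebra dimension = 2^(n-1)
n = 3 + 5 = 8
2^(8 - 1) = 2^7 = 128
Verification: sum of C(8,k) for even k = 1 + 28 + 70 + 28 + 1 = 128
Result = 128


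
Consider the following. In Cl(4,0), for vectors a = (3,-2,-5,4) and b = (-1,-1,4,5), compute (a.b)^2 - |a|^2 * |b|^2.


a . b = 3*(-1) + (-2)*(-1) + (-5)*4 + 4*5
= -3 + 2 + (-20) + 20 = -1
|a|^2 = 3^2 + (-2)^2 + (-5)^2 + 4^2 = 54
|b|^2 = (-1)^2 + (-1)^2 + 4^2 + 5^2 = 43
(a.b)^2 = (-1)^2 = 1
|a|^2 * |b|^2 = 54 * 43 = 2322
Result = 1 - 2322 = -2321


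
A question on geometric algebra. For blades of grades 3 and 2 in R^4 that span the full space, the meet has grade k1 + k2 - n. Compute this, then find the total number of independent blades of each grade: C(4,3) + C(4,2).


Meet grade = grade(A) + grade(B) - n
= 3 + 2 - 4 = 1
C(4,3) = 4
C(4,2) = 6
dim_A + dim_B = 4 + 6 = 10


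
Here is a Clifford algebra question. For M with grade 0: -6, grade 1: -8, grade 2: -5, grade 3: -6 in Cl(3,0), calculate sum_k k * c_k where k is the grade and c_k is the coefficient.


Grade-weighted sum = sum of grade_k * coefficient_k
0*(-6) = 0
1*(-8) = -8
2*(-5) = -10
3*(-6) = -18
Total = 0 + (-8) + (-10) + (-18) = -36


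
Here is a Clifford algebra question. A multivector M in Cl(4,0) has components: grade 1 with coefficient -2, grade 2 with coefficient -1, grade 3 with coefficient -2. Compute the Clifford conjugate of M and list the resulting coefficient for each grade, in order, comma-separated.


Clifford conjugate sign for grade k: (-1)^(k(k+1)/2)
Grade 1: (-1)^(1*2/2) = (-1)^1 = -1, coeff -2 -> 2
Grade 2: (-1)^(2*3/2) = (-1)^3 = -1, coeff -1 -> 1
Grade 3: (-1)^(3*4/2) = (-1)^6 = 1, coeff -2 -> -2
Conjugated coefficients: 2, 1, -2


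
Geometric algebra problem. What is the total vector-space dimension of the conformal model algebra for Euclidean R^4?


The conformal model of R^4 uses Cl(5,1): the 4 Euclidean generators plus two extra orthogonal generators e+ (e+^2 = +1) and e- (e-^2 = -1), from which the null vectors e0, einf are built.
Number of generators m = 4 + 2 = 6.
dim Cl(p,q) = 2^m = 2^6 = 64


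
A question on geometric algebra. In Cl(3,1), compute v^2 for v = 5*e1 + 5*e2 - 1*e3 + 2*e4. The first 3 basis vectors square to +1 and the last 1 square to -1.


v^2 = sum of c_i^2 * e_i^2
Positive signature terms (e_i^2 = +1): 5^2 + 5^2 + (-1)^2 = 51
Negative signature terms (e_j^2 = -1): 2^2 = 4
v^2 = 51 - 4 = 47


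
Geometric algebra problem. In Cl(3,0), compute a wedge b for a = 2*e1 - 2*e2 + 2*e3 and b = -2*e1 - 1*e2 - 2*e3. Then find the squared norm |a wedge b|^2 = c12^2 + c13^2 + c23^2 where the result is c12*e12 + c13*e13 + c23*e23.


a wedge b = (a1*b2 - a2*b1)*e12 + (a1*b3 - a3*b1)*e13 + (a2*b3 - a3*b2)*e23
e12 coeff: 2*(-1) - (-2)*(-2) = -2 - 4 = -6
e13 coeff: 2*(-2) - 2*(-2) = -4 - (-4) = 0
e23 coeff: (-2)*(-2) - 2*(-1) = 4 - (-2) = 6
|a wedge b|^2 = (-6)^2 + 0^2 + 6^2
= 36 + 0 + 36
= 72


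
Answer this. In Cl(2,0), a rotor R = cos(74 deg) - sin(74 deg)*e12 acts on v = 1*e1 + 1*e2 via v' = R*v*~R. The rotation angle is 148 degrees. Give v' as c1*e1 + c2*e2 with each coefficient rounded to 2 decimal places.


Rotor R = cos(74deg) - sin(74deg)*e12
Rotation angle theta = 2 * 74 = 148 degrees
v' = R*v*~R rotates v by theta.
cos(148deg) = -0.8480, sin(148deg) = 0.5299
v'_1 = 1*cos(148deg) - 1*sin(148deg)
= 1*(-0.8480) - 1*0.5299
= -1.38
v'_2 = 1*sin(148deg) + 1*cos(148deg)
= 1*0.5299 + 1*(-0.8480)
= -0.32
v' = -1.38*e1 - 0.32*e2


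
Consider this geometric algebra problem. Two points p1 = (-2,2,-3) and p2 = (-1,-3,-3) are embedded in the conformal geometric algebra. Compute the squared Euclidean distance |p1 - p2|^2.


p1 - p2 = (-1, 5, 0)
|p1 - p2|^2 = (-1)^2 + 5^2 + 0^2
= 1 + 25 + 0
= 26


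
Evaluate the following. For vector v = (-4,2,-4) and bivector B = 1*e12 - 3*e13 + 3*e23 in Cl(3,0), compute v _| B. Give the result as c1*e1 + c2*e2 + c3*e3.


Left contraction v _| B = <vB>_1 (grade-1 part of the geometric product vB).
Using e1_|e12 = e2, e2_|e12 = -e1, e1_|e13 = e3, e3_|e13 = -e1, e2_|e23 = e3, e3_|e23 = -e2:
e1 coeff: -v2*b12 - v3*b13 = -(2)*(1) - (-4)*(-3) = -14
e2 coeff: v1*b12 - v3*b23 = (-4)*(1) - (-4)*(3) = 8
e3 coeff: v1*b13 + v2*b23 = (-4)*(-3) + (2)*(3) = 18
v _| B = -14*e1 + 8*e2 + 18*e3


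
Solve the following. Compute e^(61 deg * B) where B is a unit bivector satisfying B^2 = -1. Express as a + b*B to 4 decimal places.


For a unit bivector B with B^2 = -1, the exponential series gives
e^(theta*B) = cos(theta) + sin(theta)*B (the GA analogue of Euler's formula).
theta = 61 degrees = 1.064651 rad
cos(61 deg) = 0.4848
sin(61 deg) = 0.8746
exp(theta*B) = 0.4848 + 0.8746*B


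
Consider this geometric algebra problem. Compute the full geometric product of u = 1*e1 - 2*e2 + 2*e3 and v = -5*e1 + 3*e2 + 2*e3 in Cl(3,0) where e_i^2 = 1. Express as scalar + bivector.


In Cl(3,0): e_i^2 = 1, e_ie_j = -e_je_i for i != j.
Scalar part = u . v = 1*(-5) + (-2)*3 + 2*2
= -5 + (-6) + 4 = -7
e12 coeff = 1*3 - (-2)*(-5) = 3 - 10 = -7
e13 coeff = 1*2 - 2*(-5) = 2 - (-10) = 12
e23 coeff = (-2)*2 - 2*3 = -4 - 6 = -10
uv = -7 - 7*e12 + 12*e13 - 10*e23


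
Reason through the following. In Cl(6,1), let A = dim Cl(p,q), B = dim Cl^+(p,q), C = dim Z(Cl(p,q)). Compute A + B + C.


n = 6 + 1 = 7
Total dim = 2^7 = 128
Even subalgebra dim = 2^6 = 64
n is odd, so center dim = 2
Sum = 128 + 64 + 2 = 194


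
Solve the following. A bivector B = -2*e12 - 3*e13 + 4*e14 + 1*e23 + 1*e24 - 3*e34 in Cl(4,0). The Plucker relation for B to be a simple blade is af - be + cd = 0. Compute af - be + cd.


Plucker relation: af - be + cd
a*f = (-2)*(-3) = 6
b*e = (-3)*1 = -3
c*d = 4*1 = 4
af - be + cd = 6 - (-3) + 4
= 13


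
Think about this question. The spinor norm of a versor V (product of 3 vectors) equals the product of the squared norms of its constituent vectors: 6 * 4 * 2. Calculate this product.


Spinor norm N(V) = |v1|^2 * |v2|^2 * ... * |v3|^2
= 6 * 4 * 2
Running product: 6, 24, 48
N(V) = 48


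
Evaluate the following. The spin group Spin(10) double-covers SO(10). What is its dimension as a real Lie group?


Spin(n) double-covers SO(n); both have Lie algebra so(n) of dimension n(n-1)/2.
n = 10
n(n-1) = 10 * 9 = 90
dim Spin(10) = 90/2 = 45


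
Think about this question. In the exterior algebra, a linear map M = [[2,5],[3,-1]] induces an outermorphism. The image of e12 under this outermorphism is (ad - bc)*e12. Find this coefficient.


The outermorphism of a linear map f sends e1^e2 to f(e1)^f(e2).
f(e1) = 2*e1 + 3*e2
f(e2) = 5*e1 - 1*e2
f(e1) ^ f(e2) = (2*e1 + 3*e2) ^ (5*e1 - 1*e2)
= 2*(-1)*e12 + 3*5*e21
= (-2 - 15)*e12
= -17*e12
Coefficient = -17


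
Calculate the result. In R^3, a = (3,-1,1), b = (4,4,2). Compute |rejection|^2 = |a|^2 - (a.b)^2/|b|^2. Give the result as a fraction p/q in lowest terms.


|a|^2 = 3^2 + (-1)^2 + 1^2 = 11
|b|^2 = 4^2 + 4^2 + 2^2 = 36
a . b = 3*4 + (-1)*4 + 1*2 = 10
(a.b)^2 = 10^2 = 100
|rej|^2 = 11 - 100/36
= (396 - 100)/36
= 296/36
In lowest terms: 74/9


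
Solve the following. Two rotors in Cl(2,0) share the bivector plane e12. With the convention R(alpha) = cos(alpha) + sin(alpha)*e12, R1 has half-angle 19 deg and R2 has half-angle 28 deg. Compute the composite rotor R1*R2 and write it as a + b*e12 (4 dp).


Same-plane rotors commute and their half-angles add:
R1*R2 = cos(a1 + a2) + sin(a1 + a2)*e12.
a1 + a2 = 19 + 28 = 47 deg
cos(47 deg) = 0.6820
sin(47 deg) = 0.7314
R1*R2 = 0.6820 + 0.7314*e12


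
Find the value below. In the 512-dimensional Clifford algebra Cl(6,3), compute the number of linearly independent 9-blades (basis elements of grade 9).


Number of grade-k basis blades in Cl(p,q) with n = p + q is C(n, k).
n = 6 + 3 = 9
C(9, 9) = 9! / (9! * 0!)
= 362880 / (362880 * 1)
= 1


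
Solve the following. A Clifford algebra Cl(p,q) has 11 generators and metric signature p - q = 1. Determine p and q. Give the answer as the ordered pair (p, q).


We need p + q = 11 and p - q = 1.
Adding: 2p = 11 + 1 = 12, so p = 6.
Then q = 11 - 6 = 5.
(p, q) = (6, 5)


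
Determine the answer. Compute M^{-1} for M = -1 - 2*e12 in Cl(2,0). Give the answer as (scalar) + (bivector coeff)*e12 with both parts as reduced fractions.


M = -1 - 2*e12, where e12^2 = -1.
Since M commutes with its reverse ~M = a - b*e12, M * ~M = a^2 - b^2*e12^2 = a^2 + b^2.
So M^{-1} = ~M / (a^2 + b^2) = (a - b*e12)/(a^2 + b^2).
a^2 + b^2 = 1 + 4 = 5
Scalar part = -1/5 = -1/5
Bivector coeff = 2/5 = 2/5
M^{-1} = -1/5 + 2/5*e12


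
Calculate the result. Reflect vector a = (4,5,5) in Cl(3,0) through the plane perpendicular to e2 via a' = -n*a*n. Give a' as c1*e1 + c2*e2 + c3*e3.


Reflection formula: a' = -n*a*n, with n = e2 (unit vector, n^2 = 1).
For reflection through hyperplane perp to e2:
The component along e2 flips sign, others stay.
a = (4, 5, 5)
a' = (4, -5, 5)
a' = 4*e1 - 5*e2 + 5*e3


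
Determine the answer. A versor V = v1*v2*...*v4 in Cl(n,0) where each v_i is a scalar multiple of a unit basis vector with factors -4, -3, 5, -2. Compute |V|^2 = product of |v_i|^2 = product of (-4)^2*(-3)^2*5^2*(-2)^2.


Each vector v_i has |v_i|^2 = s_i^2
Squared scales: (-4)^2 = 16, (-3)^2 = 9, 5^2 = 25, (-2)^2 = 4
|V|^2 = 16 * 9 * 25 * 4
= 14400


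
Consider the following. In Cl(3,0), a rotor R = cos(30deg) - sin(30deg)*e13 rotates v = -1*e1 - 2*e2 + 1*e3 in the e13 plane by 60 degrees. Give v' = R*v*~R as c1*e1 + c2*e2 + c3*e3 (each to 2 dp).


Rotor R = cos(30deg) - sin(30deg)*e13
Rotation angle theta = 2 * 30 = 60 degrees in the e13 plane (e1 -> e3).
The component perpendicular to the plane (e2) is invariant: v'_2 = v2 = -2.00
cos(60deg) = 0.5000, sin(60deg) = 0.8660
v'_1 = v1*cos(theta) - v3*sin(theta) = -1*0.5000 - 1*0.8660 = -1.37
v'_3 = v1*sin(theta) + v3*cos(theta) = -1*0.8660 + 1*0.5000 = -0.37
v' = -1.37*e1 - 2.00*e2 - 0.37*e3


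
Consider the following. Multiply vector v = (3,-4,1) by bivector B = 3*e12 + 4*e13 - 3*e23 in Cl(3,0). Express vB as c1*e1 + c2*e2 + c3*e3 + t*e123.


vB has grade-1 (vector) and grade-3 (trivector) parts: vB = (v _| B) + (v ^ B).
Vector part <vB>_1:
  e1: -v2*b12 - v3*b13 = -(-4)*(3) - (1)*(4) = 8
  e2: v1*b12 - v3*b23 = (3)*(3) - (1)*(-3) = 12
  e3: v1*b13 + v2*b23 = (3)*(4) + (-4)*(-3) = 24
Trivector part <vB>_3:
  e123: v1*b23 - v2*b13 + v3*b12 = (3)*(-3) - (-4)*(4) + (1)*(3) = 10
vB = 8*e1 + 12*e2 + 24*e3 + 10*e123


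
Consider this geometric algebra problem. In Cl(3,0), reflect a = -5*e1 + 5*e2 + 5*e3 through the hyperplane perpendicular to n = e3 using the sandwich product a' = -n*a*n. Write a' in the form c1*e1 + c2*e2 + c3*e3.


Reflection formula: a' = -n*a*n, with n = e3 (unit vector, n^2 = 1).
For reflection through hyperplane perp to e3:
The component along e3 flips sign, others stay.
a = (-5, 5, 5)
a' = (-5, 5, -5)
a' = -5*e1 + 5*e2 - 5*e3


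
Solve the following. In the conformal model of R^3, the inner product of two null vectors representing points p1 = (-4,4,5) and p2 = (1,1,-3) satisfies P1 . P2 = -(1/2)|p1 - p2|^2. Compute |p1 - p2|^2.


p1 - p2 = (-5, 3, 8)
|p1 - p2|^2 = (-5)^2 + 3^2 + 8^2
= 25 + 9 + 64
= 98


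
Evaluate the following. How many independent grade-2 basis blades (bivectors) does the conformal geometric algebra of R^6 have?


The conformal model of R^6 uses Cl(7,1) with m = 6 + 2 = 8 generators.
Number of grade-2 blades = C(m, 2) = C(8, 2)
= 8*7/2 = 28


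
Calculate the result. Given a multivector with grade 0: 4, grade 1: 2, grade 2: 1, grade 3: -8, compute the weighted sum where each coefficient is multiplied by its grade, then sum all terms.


Grade-weighted sum = sum of grade_k * coefficient_k
0*4 = 0
1*2 = 2
2*1 = 2
3*(-8) = -24
Total = 0 + 2 + 2 + (-24) = -20


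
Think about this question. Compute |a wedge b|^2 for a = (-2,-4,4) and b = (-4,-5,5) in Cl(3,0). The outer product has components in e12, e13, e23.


a wedge b = (a1*b2 - a2*b1)*e12 + (a1*b3 - a3*b1)*e13 + (a2*b3 - a3*b2)*e23
e12 coeff: (-2)*(-5) - (-4)*(-4) = 10 - 16 = -6
e13 coeff: (-2)*5 - 4*(-4) = -10 - (-16) = 6
e23 coeff: (-4)*5 - 4*(-5) = -20 - (-20) = 0
|a wedge b|^2 = (-6)^2 + 6^2 + 0^2
= 36 + 36 + 0
= 72


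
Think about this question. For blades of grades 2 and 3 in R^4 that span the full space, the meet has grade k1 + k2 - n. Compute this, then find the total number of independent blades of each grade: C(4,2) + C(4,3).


Meet grade = grade(A) + grade(B) - n
= 2 + 3 - 4 = 1
C(4,2) = 6
C(4,3) = 4
dim_A + dim_B = 6 + 4 = 10


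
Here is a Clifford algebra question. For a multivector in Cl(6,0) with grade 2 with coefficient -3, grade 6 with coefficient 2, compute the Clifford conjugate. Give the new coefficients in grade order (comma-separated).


Clifford conjugate sign for grade k: (-1)^(k(k+1)/2)
Grade 2: (-1)^(2*3/2) = (-1)^3 = -1, coeff -3 -> 3
Grade 6: (-1)^(6*7/2) = (-1)^21 = -1, coeff 2 -> -2
Conjugated coefficients: 3, -2


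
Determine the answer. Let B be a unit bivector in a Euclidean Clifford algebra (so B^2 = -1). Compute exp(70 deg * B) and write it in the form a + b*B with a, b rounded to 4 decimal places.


For a unit bivector B with B^2 = -1, the exponential series gives
e^(theta*B) = cos(theta) + sin(theta)*B (the GA analogue of Euler's formula).
theta = 70 degrees = 1.22173 rad
cos(70 deg) = 0.3420
sin(70 deg) = 0.9397
exp(theta*B) = 0.3420 + 0.9397*B


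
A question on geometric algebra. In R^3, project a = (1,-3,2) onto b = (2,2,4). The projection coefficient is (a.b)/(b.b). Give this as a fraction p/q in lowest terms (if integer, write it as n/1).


Projection coefficient = (a . b) / (b . b)
a . b = 1*2 + (-3)*2 + 2*4
= 2 + (-6) + 8 = 4
b . b = 2^2 + 2^2 + 4^2
= 4 + 4 + 16 = 24
Coefficient = 4/24
In lowest terms: 1/6


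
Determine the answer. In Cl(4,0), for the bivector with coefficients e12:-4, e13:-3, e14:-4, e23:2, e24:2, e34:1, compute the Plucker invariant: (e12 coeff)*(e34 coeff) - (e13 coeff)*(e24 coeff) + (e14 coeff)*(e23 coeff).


Plucker relation: af - be + cd
a*f = (-4)*1 = -4
b*e = (-3)*2 = -6
c*d = (-4)*2 = -8
af - be + cd = -4 - (-6) + (-8)
= -6


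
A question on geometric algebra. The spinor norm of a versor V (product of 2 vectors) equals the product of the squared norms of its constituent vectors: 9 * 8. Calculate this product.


Spinor norm N(V) = |v1|^2 * |v2|^2 * ... * |v2|^2
= 9 * 8
Running product: 9, 72
N(V) = 72


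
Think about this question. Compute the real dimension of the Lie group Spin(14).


Spin(n) double-covers SO(n); both have Lie algebra so(n) of dimension n(n-1)/2.
n = 14
n(n-1) = 14 * 13 = 182
dim Spin(14) = 182/2 = 91


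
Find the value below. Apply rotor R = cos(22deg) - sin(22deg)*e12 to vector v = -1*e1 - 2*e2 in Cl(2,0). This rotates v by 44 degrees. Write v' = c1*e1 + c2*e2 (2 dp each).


Rotor R = cos(22deg) - sin(22deg)*e12
Rotation angle theta = 2 * 22 = 44 degrees
v' = R*v*~R rotates v by theta.
cos(44deg) = 0.7193, sin(44deg) = 0.6947
v'_1 = -1*cos(44deg) - (-2)*sin(44deg)
= -1*0.7193 - (-2)*0.6947
= 0.67
v'_2 = -1*sin(44deg) + (-2)*cos(44deg)
= -1*0.6947 + (-2)*0.7193
= -2.13
v' = 0.67*e1 - 2.13*e2


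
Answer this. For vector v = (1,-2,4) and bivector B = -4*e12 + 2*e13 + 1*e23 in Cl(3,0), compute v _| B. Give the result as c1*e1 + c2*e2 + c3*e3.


Left contraction v _| B = <vB>_1 (grade-1 part of the geometric product vB).
Using e1_|e12 = e2, e2_|e12 = -e1, e1_|e13 = e3, e3_|e13 = -e1, e2_|e23 = e3, e3_|e23 = -e2:
e1 coeff: -v2*b12 - v3*b13 = -(-2)*(-4) - (4)*(2) = -16
e2 coeff: v1*b12 - v3*b23 = (1)*(-4) - (4)*(1) = -8
e3 coeff: v1*b13 + v2*b23 = (1)*(2) + (-2)*(1) = 0
v _| B = -16*e1 - 8*e2 + 0*e3


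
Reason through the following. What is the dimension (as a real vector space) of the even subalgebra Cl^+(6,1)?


Even subalgebra dimension = 2^(n-1)
n = 6 + 1 = 7
2^(7 - 1) = 2^6 = 64
Verification: sum of C(7,k) for even k = 1 + 21 + 35 + 7 = 64
Result = 64


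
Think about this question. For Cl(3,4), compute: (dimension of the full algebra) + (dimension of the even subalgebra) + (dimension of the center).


n = 3 + 4 = 7
Total dim = 2^7 = 128
Even subalgebra dim = 2^6 = 64
n is odd, so center dim = 2
Sum = 128 + 64 + 2 = 194
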